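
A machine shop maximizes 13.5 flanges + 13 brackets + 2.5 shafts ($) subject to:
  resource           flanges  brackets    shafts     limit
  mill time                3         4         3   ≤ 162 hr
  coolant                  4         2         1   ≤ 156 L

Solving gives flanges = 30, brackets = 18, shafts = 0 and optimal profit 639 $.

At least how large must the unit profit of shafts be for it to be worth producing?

Both mill time and coolant are binding at x*.
Dual feasibility on the basic columns requires 3·y_mill time + 4·y_coolant = 13.5, 4·y_mill time + 2·y_coolant = 13.
Solving: y_mill time = 2.5, y_coolant = 1.5.
shafts enters the basis when its profit ≥ yᵀa₃ = 2.5·3 + 1.5·1 = 9.

9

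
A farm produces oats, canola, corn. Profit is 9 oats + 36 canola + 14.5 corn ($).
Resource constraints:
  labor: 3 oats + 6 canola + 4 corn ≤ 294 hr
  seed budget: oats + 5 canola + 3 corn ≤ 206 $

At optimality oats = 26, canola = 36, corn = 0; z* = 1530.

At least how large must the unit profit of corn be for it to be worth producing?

22

Check each constraint at x*: labor 294/294 (tight); seed budget 206/206 (tight).
From A_Bᵀ y = c: 3·y_labor + 1·y_seed budget = 9; 6·y_labor + 5·y_seed budget = 36.
Solving: y_labor = 1, y_seed budget = 6.
corn enters the basis when its profit ≥ yᵀa₃ = 1·4 + 6·3 = 22.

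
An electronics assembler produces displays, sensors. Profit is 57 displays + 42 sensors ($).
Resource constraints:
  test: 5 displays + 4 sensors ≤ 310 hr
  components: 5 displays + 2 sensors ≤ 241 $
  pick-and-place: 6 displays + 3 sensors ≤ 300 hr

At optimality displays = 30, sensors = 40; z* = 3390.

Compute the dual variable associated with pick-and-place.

At the optimum: test uses 310 of 310 (binding); components uses 230 of 241 (slack = 11); pick-and-place uses 300 of 300 (binding).
By complementary slackness, y = 0 for the non-binding constraint.
Dual feasibility on the basic columns requires 5·y_test + 6·y_pick-and-place = 57, 4·y_test + 3·y_pick-and-place = 42.
This yields shadow prices y_test = 9, y_pick-and-place = 2.
Shadow price of pick-and-place = 2.

2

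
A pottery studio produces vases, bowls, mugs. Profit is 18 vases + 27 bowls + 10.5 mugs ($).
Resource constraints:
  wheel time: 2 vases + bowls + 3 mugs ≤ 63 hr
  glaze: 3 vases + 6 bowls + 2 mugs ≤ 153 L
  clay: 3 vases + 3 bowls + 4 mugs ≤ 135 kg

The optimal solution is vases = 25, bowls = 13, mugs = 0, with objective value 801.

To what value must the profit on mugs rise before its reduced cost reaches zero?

Binding: wheel time and glaze. Non-binding: clay (21 unused).
By complementary slackness, y = 0 for the non-binding constraint.
The binding rows give the dual system: 2·y_wheel time + 3·y_glaze = 18 and 1·y_wheel time + 6·y_glaze = 27.
This yields shadow prices y_wheel time = 3, y_glaze = 4.
mugs enters the basis when its profit ≥ yᵀa₃ = 3·3 + 4·2 = 17.

17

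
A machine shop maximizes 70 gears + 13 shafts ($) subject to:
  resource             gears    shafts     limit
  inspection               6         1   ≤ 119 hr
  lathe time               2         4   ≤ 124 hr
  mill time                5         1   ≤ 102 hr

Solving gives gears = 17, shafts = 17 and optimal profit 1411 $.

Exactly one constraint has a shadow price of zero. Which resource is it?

lathe time

inspection: 119/119 (binding)
lathe time: 102/124 (slack 22)
mill time: 102/102 (binding)
By complementary slackness, a constraint with positive slack has shadow price 0 → lathe time.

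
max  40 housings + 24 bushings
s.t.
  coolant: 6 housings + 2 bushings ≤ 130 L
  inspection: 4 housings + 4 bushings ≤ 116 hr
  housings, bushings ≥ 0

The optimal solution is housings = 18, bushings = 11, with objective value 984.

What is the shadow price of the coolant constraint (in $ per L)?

Check each constraint at x*: coolant 130/130 (tight); inspection 116/116 (tight).
Dual feasibility on the basic columns requires 6·y_coolant + 4·y_inspection = 40, 2·y_coolant + 4·y_inspection = 24.
→ y_coolant = 4 and y_inspection = 4.
Shadow price of coolant = 4.

4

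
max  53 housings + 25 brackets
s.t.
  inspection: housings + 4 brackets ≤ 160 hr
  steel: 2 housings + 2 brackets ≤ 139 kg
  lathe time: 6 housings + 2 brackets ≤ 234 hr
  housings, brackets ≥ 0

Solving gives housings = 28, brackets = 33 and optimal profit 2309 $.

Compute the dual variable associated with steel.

At the optimum: inspection uses 160 of 160 (binding); steel uses 122 of 139 (slack = 17); lathe time uses 234 of 234 (binding).
By complementary slackness, y = 0 for the non-binding constraint.
The binding rows give the dual system: 1·y_inspection + 6·y_lathe time = 53 and 4·y_inspection + 2·y_lathe time = 25.
Solving: y_inspection = 2, y_lathe time = 8.5.
Shadow price of steel = 0.

0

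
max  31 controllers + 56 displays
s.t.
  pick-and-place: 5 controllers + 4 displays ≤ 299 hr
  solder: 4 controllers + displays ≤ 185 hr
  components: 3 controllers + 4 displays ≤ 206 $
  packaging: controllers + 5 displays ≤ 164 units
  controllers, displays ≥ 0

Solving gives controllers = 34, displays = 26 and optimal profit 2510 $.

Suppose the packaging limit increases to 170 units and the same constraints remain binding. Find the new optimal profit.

Check each constraint at x*: pick-and-place 274/299 (slack 25); solder 162/185 (slack 23); components 206/206 (tight); packaging 164/164 (tight).
Slack constraints have shadow price 0 (complementary slackness).
Dual feasibility on the basic columns requires 3·y_components + 1·y_packaging = 31, 4·y_components + 5·y_packaging = 56.
→ y_components = 9 and y_packaging = 4.
Δz = y_packaging·Δb = 4 × (6) = 24, so new z* = 2510 + 24 = 2534.

2534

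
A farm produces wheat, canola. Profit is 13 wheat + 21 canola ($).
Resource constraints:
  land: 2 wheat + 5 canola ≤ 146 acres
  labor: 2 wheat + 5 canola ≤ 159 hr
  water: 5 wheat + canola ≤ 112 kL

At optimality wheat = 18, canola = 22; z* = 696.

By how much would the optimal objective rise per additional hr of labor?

0

Check each constraint at x*: land 146/146 (tight); labor 146/159 (slack 13); water 112/112 (tight).
By complementary slackness, y = 0 for the non-binding constraint.
From A_Bᵀ y = c: 2·y_land + 5·y_water = 13; 5·y_land + 1·y_water = 21.
→ y_land = 4 and y_water = 1.
Shadow price of labor = 0.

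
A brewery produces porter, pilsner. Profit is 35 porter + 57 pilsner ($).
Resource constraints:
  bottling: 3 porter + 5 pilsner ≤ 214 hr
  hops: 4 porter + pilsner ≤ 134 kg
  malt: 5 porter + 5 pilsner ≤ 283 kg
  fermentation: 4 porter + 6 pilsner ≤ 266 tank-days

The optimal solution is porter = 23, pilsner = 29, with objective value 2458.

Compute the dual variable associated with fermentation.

2

At the optimum: bottling uses 214 of 214 (binding); hops uses 121 of 134 (slack = 13); malt uses 260 of 283 (slack = 23); fermentation uses 266 of 266 (binding).
Slack constraints have shadow price 0 (complementary slackness).
The binding rows give the dual system: 3·y_bottling + 4·y_fermentation = 35 and 5·y_bottling + 6·y_fermentation = 57.
This yields shadow prices y_bottling = 9, y_fermentation = 2.
Shadow price of fermentation = 2.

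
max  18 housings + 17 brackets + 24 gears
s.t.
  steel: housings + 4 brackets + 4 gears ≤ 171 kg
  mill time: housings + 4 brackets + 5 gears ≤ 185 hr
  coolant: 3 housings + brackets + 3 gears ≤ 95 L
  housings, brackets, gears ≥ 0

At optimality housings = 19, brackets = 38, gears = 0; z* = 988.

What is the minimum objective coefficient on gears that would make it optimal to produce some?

At the optimum: steel uses 171 of 171 (binding); mill time uses 171 of 185 (slack = 14); coolant uses 95 of 95 (binding).
By complementary slackness, y = 0 for the non-binding constraint.
From A_Bᵀ y = c: 1·y_steel + 3·y_coolant = 18; 4·y_steel + 1·y_coolant = 17.
→ y_steel = 3 and y_coolant = 5.
gears enters the basis when its profit ≥ yᵀa₃ = 3·4 + 5·3 = 27.

27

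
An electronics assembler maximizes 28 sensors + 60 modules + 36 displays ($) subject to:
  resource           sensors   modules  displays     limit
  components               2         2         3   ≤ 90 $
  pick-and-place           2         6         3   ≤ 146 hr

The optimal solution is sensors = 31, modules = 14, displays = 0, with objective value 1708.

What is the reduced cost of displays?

Check each constraint at x*: components 90/90 (tight); pick-and-place 146/146 (tight).
From A_Bᵀ y = c: 2·y_components + 2·y_pick-and-place = 28; 2·y_components + 6·y_pick-and-place = 60.
This yields shadow prices y_components = 6, y_pick-and-place = 8.
Reduced cost of displays: c₃ − yᵀa₃ = 36 − (6·3 + 8·3) = 36 − 42 = -6.

-6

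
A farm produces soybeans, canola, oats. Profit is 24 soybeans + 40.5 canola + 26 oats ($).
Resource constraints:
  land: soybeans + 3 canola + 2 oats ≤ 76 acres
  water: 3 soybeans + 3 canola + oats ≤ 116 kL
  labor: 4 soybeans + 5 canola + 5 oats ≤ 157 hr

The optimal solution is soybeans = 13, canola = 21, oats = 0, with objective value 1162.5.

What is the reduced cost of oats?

At the optimum: land uses 76 of 76 (binding); water uses 102 of 116 (slack = 14); labor uses 157 of 157 (binding).
Since water is not tight, its dual is 0.
The binding rows give the dual system: 1·y_land + 4·y_labor = 24 and 3·y_land + 5·y_labor = 40.5.
→ y_land = 6 and y_labor = 4.5.
Reduced cost of oats: c₃ − yᵀa₃ = 26 − (6·2 + 4.5·5) = 26 − 34.5 = -8.5.

-8.5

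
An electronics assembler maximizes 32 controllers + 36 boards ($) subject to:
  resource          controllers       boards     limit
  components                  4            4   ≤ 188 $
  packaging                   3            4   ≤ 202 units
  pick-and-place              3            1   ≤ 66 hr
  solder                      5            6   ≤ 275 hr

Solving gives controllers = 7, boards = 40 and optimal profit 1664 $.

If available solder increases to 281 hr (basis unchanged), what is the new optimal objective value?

1688

Binding: components and solder. Non-binding: packaging (21 unused), pick-and-place (5 unused).
Slack constraints have shadow price 0 (complementary slackness).
From A_Bᵀ y = c: 4·y_components + 5·y_solder = 32; 4·y_components + 6·y_solder = 36.
→ y_components = 3 and y_solder = 4.
Δz = y_solder·Δb = 4 × (6) = 24, so new z* = 1664 + 24 = 1688.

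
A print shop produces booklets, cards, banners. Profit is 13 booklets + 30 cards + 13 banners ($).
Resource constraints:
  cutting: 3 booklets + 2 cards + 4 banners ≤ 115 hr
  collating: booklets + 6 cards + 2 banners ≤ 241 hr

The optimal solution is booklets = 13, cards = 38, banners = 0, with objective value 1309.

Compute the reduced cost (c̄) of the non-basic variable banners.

Both cutting and collating are binding at x*.
Dual feasibility on the basic columns requires 3·y_cutting + 1·y_collating = 13, 2·y_cutting + 6·y_collating = 30.
Solving: y_cutting = 3, y_collating = 4.
Reduced cost of banners: c₃ − yᵀa₃ = 13 − (3·4 + 4·2) = 13 − 20 = -7.

-7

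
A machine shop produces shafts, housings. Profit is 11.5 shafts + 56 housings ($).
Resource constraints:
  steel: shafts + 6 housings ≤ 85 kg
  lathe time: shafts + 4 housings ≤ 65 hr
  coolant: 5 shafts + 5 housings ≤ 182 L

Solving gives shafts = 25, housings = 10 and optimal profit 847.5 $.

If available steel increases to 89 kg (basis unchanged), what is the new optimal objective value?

867.5

At the optimum: steel uses 85 of 85 (binding); lathe time uses 65 of 65 (binding); coolant uses 175 of 182 (slack = 7).
By complementary slackness, y = 0 for the non-binding constraint.
The binding rows give the dual system: 1·y_steel + 1·y_lathe time = 11.5 and 6·y_steel + 4·y_lathe time = 56.
This yields shadow prices y_steel = 5, y_lathe time = 6.5.
Δz = y_steel·Δb = 5 × (4) = 20, so new z* = 847.5 + 20 = 867.5.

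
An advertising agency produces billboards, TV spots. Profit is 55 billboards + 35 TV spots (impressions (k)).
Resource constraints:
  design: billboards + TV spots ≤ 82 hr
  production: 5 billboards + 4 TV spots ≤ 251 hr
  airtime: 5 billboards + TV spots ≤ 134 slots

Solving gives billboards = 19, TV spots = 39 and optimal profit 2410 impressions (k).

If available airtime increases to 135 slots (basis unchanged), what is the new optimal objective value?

Binding: production and airtime. Non-binding: design (24 unused).
By complementary slackness, y = 0 for the non-binding constraint.
The binding rows give the dual system: 5·y_production + 5·y_airtime = 55 and 4·y_production + 1·y_airtime = 35.
→ y_production = 8 and y_airtime = 3.
Δz = y_airtime·Δb = 3 × (1) = 3, so new z* = 2410 + 3 = 2413.

2413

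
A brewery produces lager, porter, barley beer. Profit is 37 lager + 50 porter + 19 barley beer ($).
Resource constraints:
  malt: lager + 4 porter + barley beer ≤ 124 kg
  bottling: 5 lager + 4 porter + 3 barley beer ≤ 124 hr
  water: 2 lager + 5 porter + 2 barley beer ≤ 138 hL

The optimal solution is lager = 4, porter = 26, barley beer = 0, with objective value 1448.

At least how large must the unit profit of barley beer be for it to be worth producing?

Binding: bottling and water. Non-binding: malt (16 unused).
By complementary slackness, y = 0 for the non-binding constraint.
Dual feasibility on the basic columns requires 5·y_bottling + 2·y_water = 37, 4·y_bottling + 5·y_water = 50.
Solving: y_bottling = 5, y_water = 6.
barley beer enters the basis when its profit ≥ yᵀa₃ = 5·3 + 6·2 = 27.

27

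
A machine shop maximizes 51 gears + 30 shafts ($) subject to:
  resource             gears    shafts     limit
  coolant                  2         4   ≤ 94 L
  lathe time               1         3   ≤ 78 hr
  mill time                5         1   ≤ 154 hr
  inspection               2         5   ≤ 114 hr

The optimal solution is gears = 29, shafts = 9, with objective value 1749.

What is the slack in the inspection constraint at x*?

inspection used = 2·29 + 5·9 = 103; slack = 114 − 103 = 11.

11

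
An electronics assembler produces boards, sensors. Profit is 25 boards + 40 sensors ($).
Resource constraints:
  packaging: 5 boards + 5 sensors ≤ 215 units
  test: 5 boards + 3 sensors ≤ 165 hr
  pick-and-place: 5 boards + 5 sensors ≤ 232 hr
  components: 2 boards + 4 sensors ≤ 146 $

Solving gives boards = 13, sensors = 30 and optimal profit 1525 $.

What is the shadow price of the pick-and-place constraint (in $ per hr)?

Binding: packaging and components. Non-binding: test (10 unused), pick-and-place (17 unused).
By complementary slackness, y = 0 for the non-binding constraints.
The binding rows give the dual system: 5·y_packaging + 2·y_components = 25 and 5·y_packaging + 4·y_components = 40.
This yields shadow prices y_packaging = 2, y_components = 7.5.
Shadow price of pick-and-place = 0.

0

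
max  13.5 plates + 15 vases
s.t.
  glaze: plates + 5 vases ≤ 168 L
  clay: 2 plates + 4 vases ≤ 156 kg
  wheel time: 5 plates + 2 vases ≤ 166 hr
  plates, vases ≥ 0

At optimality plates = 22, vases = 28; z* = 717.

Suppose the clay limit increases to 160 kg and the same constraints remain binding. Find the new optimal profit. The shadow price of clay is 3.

Δb = 4, so new z* = 717 + (3)·(4) = 717 + 12 = 729.

729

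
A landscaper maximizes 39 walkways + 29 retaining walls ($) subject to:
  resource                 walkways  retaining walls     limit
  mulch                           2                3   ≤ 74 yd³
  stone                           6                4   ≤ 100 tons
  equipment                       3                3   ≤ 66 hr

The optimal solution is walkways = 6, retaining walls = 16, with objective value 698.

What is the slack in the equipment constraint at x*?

equipment used = 3·6 + 3·16 = 66; slack = 66 − 66 = 0.

0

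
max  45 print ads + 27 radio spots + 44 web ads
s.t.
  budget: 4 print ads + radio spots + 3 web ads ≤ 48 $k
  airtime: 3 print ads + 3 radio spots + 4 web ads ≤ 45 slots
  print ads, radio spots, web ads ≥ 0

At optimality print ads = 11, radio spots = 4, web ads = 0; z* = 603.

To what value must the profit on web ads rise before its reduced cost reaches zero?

Check each constraint at x*: budget 48/48 (tight); airtime 45/45 (tight).
The binding rows give the dual system: 4·y_budget + 3·y_airtime = 45 and 1·y_budget + 3·y_airtime = 27.
This yields shadow prices y_budget = 6, y_airtime = 7.
web ads enters the basis when its profit ≥ yᵀa₃ = 6·3 + 7·4 = 46.

46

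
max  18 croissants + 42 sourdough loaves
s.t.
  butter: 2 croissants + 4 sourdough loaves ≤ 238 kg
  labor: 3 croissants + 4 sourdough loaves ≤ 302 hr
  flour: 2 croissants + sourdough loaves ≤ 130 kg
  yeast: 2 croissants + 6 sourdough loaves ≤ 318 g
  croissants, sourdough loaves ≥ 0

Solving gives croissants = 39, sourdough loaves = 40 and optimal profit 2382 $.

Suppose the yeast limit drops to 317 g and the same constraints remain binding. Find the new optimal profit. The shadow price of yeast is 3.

Δb = -1, so new z* = 2382 + (3)·(-1) = 2382 − 3 = 2379.

2379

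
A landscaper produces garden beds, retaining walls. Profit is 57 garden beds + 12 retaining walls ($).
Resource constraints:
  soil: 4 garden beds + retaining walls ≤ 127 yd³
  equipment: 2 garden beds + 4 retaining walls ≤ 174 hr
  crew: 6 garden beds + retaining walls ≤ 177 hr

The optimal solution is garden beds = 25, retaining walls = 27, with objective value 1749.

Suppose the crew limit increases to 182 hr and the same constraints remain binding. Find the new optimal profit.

At the optimum: soil uses 127 of 127 (binding); equipment uses 158 of 174 (slack = 16); crew uses 177 of 177 (binding).
Since equipment is not tight, its dual is 0.
From A_Bᵀ y = c: 4·y_soil + 6·y_crew = 57; 1·y_soil + 1·y_crew = 12.
→ y_soil = 7.5 and y_crew = 4.5.
Δz = y_crew·Δb = 4.5 × (5) = 22.5, so new z* = 1749 + 22.5 = 1771.5.

1771.5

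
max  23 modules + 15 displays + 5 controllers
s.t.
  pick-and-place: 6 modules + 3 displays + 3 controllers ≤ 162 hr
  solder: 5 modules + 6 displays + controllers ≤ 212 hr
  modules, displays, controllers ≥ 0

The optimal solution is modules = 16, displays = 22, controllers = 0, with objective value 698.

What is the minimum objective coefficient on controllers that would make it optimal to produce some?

10

Check each constraint at x*: pick-and-place 162/162 (tight); solder 212/212 (tight).
From A_Bᵀ y = c: 6·y_pick-and-place + 5·y_solder = 23; 3·y_pick-and-place + 6·y_solder = 15.
Solving: y_pick-and-place = 3, y_solder = 1.
controllers enters the basis when its profit ≥ yᵀa₃ = 3·3 + 1·1 = 10.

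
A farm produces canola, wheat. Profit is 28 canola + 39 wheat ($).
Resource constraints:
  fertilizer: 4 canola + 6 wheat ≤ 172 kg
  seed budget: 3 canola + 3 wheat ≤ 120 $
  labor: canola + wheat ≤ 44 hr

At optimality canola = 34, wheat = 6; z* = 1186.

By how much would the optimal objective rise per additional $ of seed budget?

2

At the optimum: fertilizer uses 172 of 172 (binding); seed budget uses 120 of 120 (binding); labor uses 40 of 44 (slack = 4).
Slack constraints have shadow price 0 (complementary slackness).
The binding rows give the dual system: 4·y_fertilizer + 3·y_seed budget = 28 and 6·y_fertilizer + 3·y_seed budget = 39.
→ y_fertilizer = 5.5 and y_seed budget = 2.
Shadow price of seed budget = 2.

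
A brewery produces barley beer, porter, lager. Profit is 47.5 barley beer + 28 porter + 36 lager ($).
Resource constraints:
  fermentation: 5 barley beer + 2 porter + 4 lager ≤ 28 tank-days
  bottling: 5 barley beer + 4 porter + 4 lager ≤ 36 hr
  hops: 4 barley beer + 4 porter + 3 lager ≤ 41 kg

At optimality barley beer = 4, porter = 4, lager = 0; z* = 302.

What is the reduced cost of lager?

Check each constraint at x*: fermentation 28/28 (tight); bottling 36/36 (tight); hops 32/41 (slack 9).
Since hops is not tight, its dual is 0.
The binding rows give the dual system: 5·y_fermentation + 5·y_bottling = 47.5 and 2·y_fermentation + 4·y_bottling = 28.
This yields shadow prices y_fermentation = 5, y_bottling = 4.5.
Reduced cost of lager: c₃ − yᵀa₃ = 36 − (5·4 + 4.5·4) = 36 − 38 = -2.

-2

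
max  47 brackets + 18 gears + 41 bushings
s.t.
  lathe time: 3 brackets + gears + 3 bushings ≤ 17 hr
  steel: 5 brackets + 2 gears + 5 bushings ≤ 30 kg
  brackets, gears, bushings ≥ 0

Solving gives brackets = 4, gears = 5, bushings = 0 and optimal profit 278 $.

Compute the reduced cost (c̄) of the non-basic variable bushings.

-6

Check each constraint at x*: lathe time 17/17 (tight); steel 30/30 (tight).
The binding rows give the dual system: 3·y_lathe time + 5·y_steel = 47 and 1·y_lathe time + 2·y_steel = 18.
This yields shadow prices y_lathe time = 4, y_steel = 7.
Reduced cost of bushings: c₃ − yᵀa₃ = 41 − (4·3 + 7·5) = 41 − 47 = -6.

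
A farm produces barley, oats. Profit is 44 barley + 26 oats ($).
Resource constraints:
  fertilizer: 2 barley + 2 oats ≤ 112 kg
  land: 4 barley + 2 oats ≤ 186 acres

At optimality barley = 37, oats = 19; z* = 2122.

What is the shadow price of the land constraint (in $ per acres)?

Check each constraint at x*: fertilizer 112/112 (tight); land 186/186 (tight).
From A_Bᵀ y = c: 2·y_fertilizer + 4·y_land = 44; 2·y_fertilizer + 2·y_land = 26.
This yields shadow prices y_fertilizer = 4, y_land = 9.
Shadow price of land = 9.

9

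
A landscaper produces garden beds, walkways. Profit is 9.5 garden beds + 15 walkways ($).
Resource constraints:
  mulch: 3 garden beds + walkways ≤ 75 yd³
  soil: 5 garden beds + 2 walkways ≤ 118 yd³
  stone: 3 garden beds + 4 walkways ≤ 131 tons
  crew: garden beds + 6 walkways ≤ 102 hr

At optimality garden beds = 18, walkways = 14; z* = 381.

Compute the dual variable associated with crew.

2

At the optimum: mulch uses 68 of 75 (slack = 7); soil uses 118 of 118 (binding); stone uses 110 of 131 (slack = 21); crew uses 102 of 102 (binding).
By complementary slackness, y = 0 for the non-binding constraints.
From A_Bᵀ y = c: 5·y_soil + 1·y_crew = 9.5; 2·y_soil + 6·y_crew = 15.
Solving: y_soil = 1.5, y_crew = 2.
Shadow price of crew = 2.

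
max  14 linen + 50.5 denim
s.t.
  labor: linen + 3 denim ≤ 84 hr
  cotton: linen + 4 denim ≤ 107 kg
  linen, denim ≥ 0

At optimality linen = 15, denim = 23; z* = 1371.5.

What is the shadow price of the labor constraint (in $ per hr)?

At the optimum: labor uses 84 of 84 (binding); cotton uses 107 of 107 (binding).
Dual feasibility on the basic columns requires 1·y_labor + 1·y_cotton = 14, 3·y_labor + 4·y_cotton = 50.5.
This yields shadow prices y_labor = 5.5, y_cotton = 8.5.
Shadow price of labor = 5.5.

5.5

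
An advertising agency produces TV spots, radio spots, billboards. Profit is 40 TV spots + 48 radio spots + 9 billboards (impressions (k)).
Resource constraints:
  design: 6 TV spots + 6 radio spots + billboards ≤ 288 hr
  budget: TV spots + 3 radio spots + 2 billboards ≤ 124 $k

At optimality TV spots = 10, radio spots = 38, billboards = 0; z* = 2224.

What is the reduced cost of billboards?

-5

Both design and budget are binding at x*.
The binding rows give the dual system: 6·y_design + 1·y_budget = 40 and 6·y_design + 3·y_budget = 48.
→ y_design = 6 and y_budget = 4.
Reduced cost of billboards: c₃ − yᵀa₃ = 9 − (6·1 + 4·2) = 9 − 14 = -5.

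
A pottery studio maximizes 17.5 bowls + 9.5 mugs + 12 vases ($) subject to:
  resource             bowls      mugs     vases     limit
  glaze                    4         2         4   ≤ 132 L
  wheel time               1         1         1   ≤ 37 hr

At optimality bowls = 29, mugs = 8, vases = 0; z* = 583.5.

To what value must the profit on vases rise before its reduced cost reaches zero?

Check each constraint at x*: glaze 132/132 (tight); wheel time 37/37 (tight).
Dual feasibility on the basic columns requires 4·y_glaze + 1·y_wheel time = 17.5, 2·y_glaze + 1·y_wheel time = 9.5.
This yields shadow prices y_glaze = 4, y_wheel time = 1.5.
vases enters the basis when its profit ≥ yᵀa₃ = 4·4 + 1.5·1 = 17.5.

17.5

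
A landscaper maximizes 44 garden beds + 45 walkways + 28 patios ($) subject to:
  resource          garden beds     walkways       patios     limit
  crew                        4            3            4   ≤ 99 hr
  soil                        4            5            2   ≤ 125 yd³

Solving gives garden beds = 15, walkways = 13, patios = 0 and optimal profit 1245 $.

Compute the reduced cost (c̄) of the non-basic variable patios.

-4

Both crew and soil are binding at x*.
The binding rows give the dual system: 4·y_crew + 4·y_soil = 44 and 3·y_crew + 5·y_soil = 45.
This yields shadow prices y_crew = 5, y_soil = 6.
Reduced cost of patios: c₃ − yᵀa₃ = 28 − (5·4 + 6·2) = 28 − 32 = -4.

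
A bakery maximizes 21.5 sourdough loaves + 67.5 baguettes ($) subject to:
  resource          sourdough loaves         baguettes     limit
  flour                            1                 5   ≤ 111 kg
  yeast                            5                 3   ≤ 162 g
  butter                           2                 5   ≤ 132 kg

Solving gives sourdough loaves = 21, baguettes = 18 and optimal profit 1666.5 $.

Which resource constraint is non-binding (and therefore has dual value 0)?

flour: 111/111 (binding)
yeast: 159/162 (slack 3)
butter: 132/132 (binding)
By complementary slackness, a constraint with positive slack has shadow price 0 → yeast.

yeast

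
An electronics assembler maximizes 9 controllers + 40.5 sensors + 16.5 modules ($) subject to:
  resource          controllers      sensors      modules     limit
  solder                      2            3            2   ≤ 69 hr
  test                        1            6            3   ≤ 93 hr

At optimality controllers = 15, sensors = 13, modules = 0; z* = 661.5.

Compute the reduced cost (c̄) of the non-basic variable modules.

-4.5

Check each constraint at x*: solder 69/69 (tight); test 93/93 (tight).
Dual feasibility on the basic columns requires 2·y_solder + 1·y_test = 9, 3·y_solder + 6·y_test = 40.5.
This yields shadow prices y_solder = 1.5, y_test = 6.
Reduced cost of modules: c₃ − yᵀa₃ = 16.5 − (1.5·2 + 6·3) = 16.5 − 21 = -4.5.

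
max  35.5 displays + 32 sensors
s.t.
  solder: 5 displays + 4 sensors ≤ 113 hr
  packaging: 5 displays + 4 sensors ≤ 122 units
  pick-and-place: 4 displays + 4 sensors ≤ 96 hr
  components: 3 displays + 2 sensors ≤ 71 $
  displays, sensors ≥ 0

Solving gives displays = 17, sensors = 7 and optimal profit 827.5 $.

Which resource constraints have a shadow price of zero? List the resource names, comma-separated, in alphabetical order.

components, packaging

solder: 113/113 (binding)
packaging: 113/122 (slack 9)
pick-and-place: 96/96 (binding)
components: 65/71 (slack 6)
By complementary slackness, a constraint with positive slack has shadow price 0 → components, packaging.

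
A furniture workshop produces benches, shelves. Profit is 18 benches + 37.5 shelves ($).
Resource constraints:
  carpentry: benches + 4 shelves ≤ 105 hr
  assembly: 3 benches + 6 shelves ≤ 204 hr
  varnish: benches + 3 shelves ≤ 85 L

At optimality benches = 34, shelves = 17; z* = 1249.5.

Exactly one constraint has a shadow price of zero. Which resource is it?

carpentry

carpentry: 102/105 (slack 3)
assembly: 204/204 (binding)
varnish: 85/85 (binding)
By complementary slackness, a constraint with positive slack has shadow price 0 → carpentry.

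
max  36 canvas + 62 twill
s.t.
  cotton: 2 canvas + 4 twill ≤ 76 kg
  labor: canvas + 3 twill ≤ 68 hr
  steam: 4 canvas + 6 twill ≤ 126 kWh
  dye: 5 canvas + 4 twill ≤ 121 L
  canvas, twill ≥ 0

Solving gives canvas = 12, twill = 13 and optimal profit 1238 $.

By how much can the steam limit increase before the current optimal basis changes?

Binding constraints: cotton, steam. The basis is B = [[2,4],[4,6]] with det -4.
Per unit increase in steam, x* moves by d = (1, -0.5).
The basis stays optimal until dye becomes binding; allowable increase = 3 kWh.

3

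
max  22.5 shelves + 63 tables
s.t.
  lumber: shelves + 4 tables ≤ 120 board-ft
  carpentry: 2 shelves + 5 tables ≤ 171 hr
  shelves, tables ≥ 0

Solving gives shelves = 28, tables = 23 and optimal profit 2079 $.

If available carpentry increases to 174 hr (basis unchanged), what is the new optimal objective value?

Check each constraint at x*: lumber 120/120 (tight); carpentry 171/171 (tight).
The binding rows give the dual system: 1·y_lumber + 2·y_carpentry = 22.5 and 4·y_lumber + 5·y_carpentry = 63.
→ y_lumber = 4.5 and y_carpentry = 9.
Δz = y_carpentry·Δb = 9 × (3) = 27, so new z* = 2079 + 27 = 2106.

2106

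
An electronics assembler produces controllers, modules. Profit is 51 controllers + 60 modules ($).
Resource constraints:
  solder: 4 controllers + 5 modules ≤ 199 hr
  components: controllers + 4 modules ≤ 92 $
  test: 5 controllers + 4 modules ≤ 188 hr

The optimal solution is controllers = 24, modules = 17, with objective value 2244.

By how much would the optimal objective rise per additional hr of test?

9

Binding: components and test. Non-binding: solder (18 unused).
Slack constraints have shadow price 0 (complementary slackness).
The binding rows give the dual system: 1·y_components + 5·y_test = 51 and 4·y_components + 4·y_test = 60.
→ y_components = 6 and y_test = 9.
Shadow price of test = 9.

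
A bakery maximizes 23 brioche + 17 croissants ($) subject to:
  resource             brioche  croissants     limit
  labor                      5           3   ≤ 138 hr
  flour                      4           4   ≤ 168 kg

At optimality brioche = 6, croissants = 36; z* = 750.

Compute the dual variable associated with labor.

At the optimum: labor uses 138 of 138 (binding); flour uses 168 of 168 (binding).
From A_Bᵀ y = c: 5·y_labor + 4·y_flour = 23; 3·y_labor + 4·y_flour = 17.
Solving: y_labor = 3, y_flour = 2.
Shadow price of labor = 3.

3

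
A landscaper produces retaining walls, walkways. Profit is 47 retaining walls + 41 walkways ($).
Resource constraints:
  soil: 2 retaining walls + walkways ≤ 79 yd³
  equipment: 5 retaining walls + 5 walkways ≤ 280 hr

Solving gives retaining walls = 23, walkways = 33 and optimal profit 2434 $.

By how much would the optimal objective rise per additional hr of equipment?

7

At the optimum: soil uses 79 of 79 (binding); equipment uses 280 of 280 (binding).
The binding rows give the dual system: 2·y_soil + 5·y_equipment = 47 and 1·y_soil + 5·y_equipment = 41.
Solving: y_soil = 6, y_equipment = 7.
Shadow price of equipment = 7.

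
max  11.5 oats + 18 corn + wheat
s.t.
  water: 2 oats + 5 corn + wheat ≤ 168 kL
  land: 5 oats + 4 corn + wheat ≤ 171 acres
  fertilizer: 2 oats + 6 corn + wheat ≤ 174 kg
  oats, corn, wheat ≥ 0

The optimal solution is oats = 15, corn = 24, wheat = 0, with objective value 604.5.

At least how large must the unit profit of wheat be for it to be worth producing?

3.5

Binding: land and fertilizer. Non-binding: water (18 unused).
Slack constraints have shadow price 0 (complementary slackness).
Dual feasibility on the basic columns requires 5·y_land + 2·y_fertilizer = 11.5, 4·y_land + 6·y_fertilizer = 18.
→ y_land = 1.5 and y_fertilizer = 2.
wheat enters the basis when its profit ≥ yᵀa₃ = 1.5·1 + 2·1 = 3.5.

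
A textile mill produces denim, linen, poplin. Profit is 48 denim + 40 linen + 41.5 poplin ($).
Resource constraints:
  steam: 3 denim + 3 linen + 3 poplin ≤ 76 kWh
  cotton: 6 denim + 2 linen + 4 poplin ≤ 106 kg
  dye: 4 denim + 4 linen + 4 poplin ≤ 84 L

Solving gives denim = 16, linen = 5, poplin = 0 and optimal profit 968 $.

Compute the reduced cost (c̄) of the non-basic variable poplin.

-2.5

Check each constraint at x*: steam 63/76 (slack 13); cotton 106/106 (tight); dye 84/84 (tight).
Slack constraints have shadow price 0 (complementary slackness).
From A_Bᵀ y = c: 6·y_cotton + 4·y_dye = 48; 2·y_cotton + 4·y_dye = 40.
This yields shadow prices y_cotton = 2, y_dye = 9.
Reduced cost of poplin: c₃ − yᵀa₃ = 41.5 − (2·4 + 9·4) = 41.5 − 44 = -2.5.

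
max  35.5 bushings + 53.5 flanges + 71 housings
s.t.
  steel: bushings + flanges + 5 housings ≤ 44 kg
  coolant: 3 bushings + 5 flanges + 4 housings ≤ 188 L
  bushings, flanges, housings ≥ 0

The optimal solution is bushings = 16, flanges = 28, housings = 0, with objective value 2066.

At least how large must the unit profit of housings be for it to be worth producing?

At the optimum: steel uses 44 of 44 (binding); coolant uses 188 of 188 (binding).
Dual feasibility on the basic columns requires 1·y_steel + 3·y_coolant = 35.5, 1·y_steel + 5·y_coolant = 53.5.
This yields shadow prices y_steel = 8.5, y_coolant = 9.
housings enters the basis when its profit ≥ yᵀa₃ = 8.5·5 + 9·4 = 78.5.

78.5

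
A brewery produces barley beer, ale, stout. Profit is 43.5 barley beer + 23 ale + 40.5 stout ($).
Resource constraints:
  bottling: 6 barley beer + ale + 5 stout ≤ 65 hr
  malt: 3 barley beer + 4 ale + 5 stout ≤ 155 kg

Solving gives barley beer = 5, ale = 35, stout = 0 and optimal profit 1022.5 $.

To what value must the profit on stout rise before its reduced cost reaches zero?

Check each constraint at x*: bottling 65/65 (tight); malt 155/155 (tight).
Dual feasibility on the basic columns requires 6·y_bottling + 3·y_malt = 43.5, 1·y_bottling + 4·y_malt = 23.
→ y_bottling = 5 and y_malt = 4.5.
stout enters the basis when its profit ≥ yᵀa₃ = 5·5 + 4.5·5 = 47.5.

47.5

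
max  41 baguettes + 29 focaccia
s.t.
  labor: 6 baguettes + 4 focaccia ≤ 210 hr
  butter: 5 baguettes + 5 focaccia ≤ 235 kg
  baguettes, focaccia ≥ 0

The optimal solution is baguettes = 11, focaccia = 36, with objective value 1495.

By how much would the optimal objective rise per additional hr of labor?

Check each constraint at x*: labor 210/210 (tight); butter 235/235 (tight).
Dual feasibility on the basic columns requires 6·y_labor + 5·y_butter = 41, 4·y_labor + 5·y_butter = 29.
→ y_labor = 6 and y_butter = 1.
Shadow price of labor = 6.

6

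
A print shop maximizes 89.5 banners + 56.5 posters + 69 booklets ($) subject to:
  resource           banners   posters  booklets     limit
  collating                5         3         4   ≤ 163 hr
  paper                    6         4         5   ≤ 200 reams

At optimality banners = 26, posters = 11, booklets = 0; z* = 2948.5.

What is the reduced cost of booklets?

-4

Both collating and paper are binding at x*.
The binding rows give the dual system: 5·y_collating + 6·y_paper = 89.5 and 3·y_collating + 4·y_paper = 56.5.
→ y_collating = 9.5 and y_paper = 7.
Reduced cost of booklets: c₃ − yᵀa₃ = 69 − (9.5·4 + 7·5) = 69 − 73 = -4.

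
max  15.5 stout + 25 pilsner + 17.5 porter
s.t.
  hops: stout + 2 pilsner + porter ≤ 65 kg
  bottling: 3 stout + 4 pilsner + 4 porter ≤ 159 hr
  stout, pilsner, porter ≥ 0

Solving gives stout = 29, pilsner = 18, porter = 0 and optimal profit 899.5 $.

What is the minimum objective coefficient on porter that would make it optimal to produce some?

At the optimum: hops uses 65 of 65 (binding); bottling uses 159 of 159 (binding).
From A_Bᵀ y = c: 1·y_hops + 3·y_bottling = 15.5; 2·y_hops + 4·y_bottling = 25.
→ y_hops = 6.5 and y_bottling = 3.
porter enters the basis when its profit ≥ yᵀa₃ = 6.5·1 + 3·4 = 18.5.

18.5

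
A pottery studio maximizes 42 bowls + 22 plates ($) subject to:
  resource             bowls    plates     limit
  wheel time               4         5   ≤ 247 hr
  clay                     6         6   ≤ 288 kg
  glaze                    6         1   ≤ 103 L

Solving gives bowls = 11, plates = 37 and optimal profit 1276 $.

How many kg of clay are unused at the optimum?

clay used = 6·11 + 6·37 = 288; slack = 288 − 288 = 0.

0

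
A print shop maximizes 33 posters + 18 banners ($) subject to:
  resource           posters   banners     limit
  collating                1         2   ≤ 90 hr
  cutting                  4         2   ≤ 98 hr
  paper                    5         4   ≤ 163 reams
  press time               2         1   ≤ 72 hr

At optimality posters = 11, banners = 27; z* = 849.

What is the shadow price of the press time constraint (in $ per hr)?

0

At the optimum: collating uses 65 of 90 (slack = 25); cutting uses 98 of 98 (binding); paper uses 163 of 163 (binding); press time uses 49 of 72 (slack = 23).
Since collating, press time are not tight, their duals are 0.
Dual feasibility on the basic columns requires 4·y_cutting + 5·y_paper = 33, 2·y_cutting + 4·y_paper = 18.
Solving: y_cutting = 7, y_paper = 1.
Shadow price of press time = 0.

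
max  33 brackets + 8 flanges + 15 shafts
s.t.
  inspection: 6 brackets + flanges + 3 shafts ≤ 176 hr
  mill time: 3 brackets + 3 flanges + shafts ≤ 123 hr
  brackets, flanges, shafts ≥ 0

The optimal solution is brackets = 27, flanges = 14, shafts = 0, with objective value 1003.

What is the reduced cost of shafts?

-1

At the optimum: inspection uses 176 of 176 (binding); mill time uses 123 of 123 (binding).
Dual feasibility on the basic columns requires 6·y_inspection + 3·y_mill time = 33, 1·y_inspection + 3·y_mill time = 8.
Solving: y_inspection = 5, y_mill time = 1.
Reduced cost of shafts: c₃ − yᵀa₃ = 15 − (5·3 + 1·1) = 15 − 16 = -1.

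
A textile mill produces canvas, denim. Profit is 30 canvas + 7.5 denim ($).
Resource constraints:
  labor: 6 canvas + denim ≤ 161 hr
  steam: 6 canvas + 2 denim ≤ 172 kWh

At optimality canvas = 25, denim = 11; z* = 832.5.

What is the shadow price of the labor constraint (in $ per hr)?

Check each constraint at x*: labor 161/161 (tight); steam 172/172 (tight).
The binding rows give the dual system: 6·y_labor + 6·y_steam = 30 and 1·y_labor + 2·y_steam = 7.5.
Solving: y_labor = 2.5, y_steam = 2.5.
Shadow price of labor = 2.5.

2.5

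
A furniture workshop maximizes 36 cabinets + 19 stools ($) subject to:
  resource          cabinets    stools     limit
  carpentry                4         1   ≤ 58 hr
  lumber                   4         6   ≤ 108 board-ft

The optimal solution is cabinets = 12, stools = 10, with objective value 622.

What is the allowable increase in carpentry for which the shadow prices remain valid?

50

Binding constraints: carpentry, lumber. The basis is B = [[4,1],[4,6]] with det 20.
Per unit increase in carpentry, x* moves by d = (0.3, -0.2).
The basis stays optimal until stools reaches 0; allowable increase = 50 hr.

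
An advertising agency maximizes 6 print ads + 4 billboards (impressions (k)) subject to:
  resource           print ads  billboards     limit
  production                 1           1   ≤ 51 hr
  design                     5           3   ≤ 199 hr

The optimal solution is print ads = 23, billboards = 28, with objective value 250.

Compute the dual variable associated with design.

Both production and design are binding at x*.
Dual feasibility on the basic columns requires 1·y_production + 5·y_design = 6, 1·y_production + 3·y_design = 4.
This yields shadow prices y_production = 1, y_design = 1.
Shadow price of design = 1.

1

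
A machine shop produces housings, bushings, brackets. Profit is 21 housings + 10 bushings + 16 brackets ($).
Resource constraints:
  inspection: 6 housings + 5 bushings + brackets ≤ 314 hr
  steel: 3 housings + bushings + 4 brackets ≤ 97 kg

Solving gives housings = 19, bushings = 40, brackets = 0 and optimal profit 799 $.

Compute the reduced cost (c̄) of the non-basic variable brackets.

Check each constraint at x*: inspection 314/314 (tight); steel 97/97 (tight).
Dual feasibility on the basic columns requires 6·y_inspection + 3·y_steel = 21, 5·y_inspection + 1·y_steel = 10.
→ y_inspection = 1 and y_steel = 5.
Reduced cost of brackets: c₃ − yᵀa₃ = 16 − (1·1 + 5·4) = 16 − 21 = -5.

-5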